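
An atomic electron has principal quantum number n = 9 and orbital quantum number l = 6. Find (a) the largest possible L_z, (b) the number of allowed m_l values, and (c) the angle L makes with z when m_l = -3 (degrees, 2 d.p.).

L_z,max = lℏ = 6ℏ.
There are 2l+1 = 13 values of m_l.
For m_l = -3: cos θ = -3/√42, θ ≈ 117.58°.

L_z,max = 6ℏ; 13 values; θ(m_l=-3) ≈ 117.58°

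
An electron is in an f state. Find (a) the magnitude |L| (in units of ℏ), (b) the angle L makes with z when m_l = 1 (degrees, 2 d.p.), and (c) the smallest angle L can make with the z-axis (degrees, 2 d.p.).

|L| = 2√3 ℏ ≈ 3.464ℏ; θ(m_l=1) ≈ 73.22°; θ_min ≈ 30.00°

The letter f corresponds to l = 3.
|L| = ℏ√(3·4) = 2√3 ℏ ≈ 3.464ℏ.
For m_l = 1: cos θ = 1/√12, θ ≈ 73.22°.
cos θ_min = 3/√12, so θ_min ≈ 30.00°.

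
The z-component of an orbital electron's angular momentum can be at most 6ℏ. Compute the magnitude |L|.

The maximum L_z equals lℏ, giving l = 6.
|L| = √(l(l+1)) ℏ = √42 ℏ.

|L| = √42 ℏ ≈ 6.481ℏ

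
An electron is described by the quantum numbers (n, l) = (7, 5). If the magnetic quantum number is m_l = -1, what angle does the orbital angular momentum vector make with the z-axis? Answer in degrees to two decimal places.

θ ≈ 100.52°

|L| = √(l(l+1)) ℏ = √30 ℏ.
L_z = m_l ℏ = −1ℏ.
cos θ = L_z/|L| = -1/√30, so θ ≈ 100.52°.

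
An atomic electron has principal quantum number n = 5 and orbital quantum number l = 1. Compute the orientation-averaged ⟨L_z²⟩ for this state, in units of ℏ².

⟨L_z²⟩ = 0.6667 ℏ²

m_l runs from −1 to 1, i.e. {-1, 0, 1}.
⟨L_z²⟩ = ℏ²·(Σ m_l²)/(2l+1) = ℏ²·2/3 = 0.6667ℏ².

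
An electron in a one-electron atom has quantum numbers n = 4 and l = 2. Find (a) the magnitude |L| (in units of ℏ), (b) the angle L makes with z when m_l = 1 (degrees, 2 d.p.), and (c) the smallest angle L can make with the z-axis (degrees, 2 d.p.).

|L| = √6 ℏ ≈ 2.449ℏ; θ(m_l=1) ≈ 65.91°; θ_min ≈ 35.26°

|L| = ℏ√(2·3) = √6 ℏ ≈ 2.449ℏ.
For m_l = 1: cos θ = 1/√6, θ ≈ 65.91°.
cos θ_min = 2/√6, so θ_min ≈ 35.26°.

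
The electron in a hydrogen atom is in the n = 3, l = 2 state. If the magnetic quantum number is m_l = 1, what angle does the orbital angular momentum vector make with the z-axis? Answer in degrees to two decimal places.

θ ≈ 65.91°

|L| = √(l(l+1)) ℏ = √6 ℏ.
L_z = m_l ℏ = 1ℏ.
cos θ = L_z/|L| = 1/√6, so θ ≈ 65.91°.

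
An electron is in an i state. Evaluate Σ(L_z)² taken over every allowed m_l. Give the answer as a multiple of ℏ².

I corresponds to l = 6.
m_l runs from −6 to 6, i.e. {-6, -5, -4, -3, -2, -1, 0, 1, 2, 3, 4, 5, 6}.
Summing m² from −6 to 6: Σ m_l² = 182.

Σ(L_z)² = 182 ℏ²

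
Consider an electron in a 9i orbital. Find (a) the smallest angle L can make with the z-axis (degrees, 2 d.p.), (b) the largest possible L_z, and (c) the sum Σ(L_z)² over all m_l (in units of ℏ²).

For 9i, l = 6.
cos θ_min = 6/√42, so θ_min ≈ 22.21°.
L_z,max = lℏ = 6ℏ.
Σ m_l² = 182, so Σ(L_z)² = 182 ℏ².

θ_min ≈ 22.21°; L_z,max = 6ℏ; Σ(L_z)² = 182 ℏ²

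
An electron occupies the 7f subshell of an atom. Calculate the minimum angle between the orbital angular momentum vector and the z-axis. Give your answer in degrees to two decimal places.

θ_min ≈ 30.00°

The 7f subshell has l = 3.
|L| = ℏ√(l(l+1)) = 2√3 ℏ.
The smallest angle corresponds to the largest L_z, i.e. m_l = l = 3, giving L_z = 3ℏ.
cos θ_min = 3/√12, so θ_min ≈ 30.00°.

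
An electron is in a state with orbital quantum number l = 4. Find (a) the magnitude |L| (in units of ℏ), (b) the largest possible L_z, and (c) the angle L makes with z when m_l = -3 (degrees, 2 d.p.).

|L| = 2√5 ℏ ≈ 4.472ℏ; L_z,max = 4ℏ; θ(m_l=-3) ≈ 132.13°

|L| = ℏ√(4·5) = 2√5 ℏ ≈ 4.472ℏ.
L_z,max = lℏ = 4ℏ.
For m_l = -3: cos θ = -3/√20, θ ≈ 132.13°.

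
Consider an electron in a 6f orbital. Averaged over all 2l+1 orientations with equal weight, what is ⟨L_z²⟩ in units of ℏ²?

⟨L_z²⟩ = 4 ℏ²

For 6f, l = 3.
The allowed m_l values are -3, -2, -1, 0, 1, 2, 3.
Average of L_z² over 7 states: 28/7 ℏ² = 4 ℏ².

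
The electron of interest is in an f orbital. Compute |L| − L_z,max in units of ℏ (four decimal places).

For an f orbital, l = 3.
|L| = 2√3 ℏ ≈ 3.4641ℏ, while L_z,max = lℏ = 3ℏ.
The difference is (2√3 − 3)ℏ ≈ 0.4641ℏ.

|L| − L_z,max ≈ 0.4641ℏ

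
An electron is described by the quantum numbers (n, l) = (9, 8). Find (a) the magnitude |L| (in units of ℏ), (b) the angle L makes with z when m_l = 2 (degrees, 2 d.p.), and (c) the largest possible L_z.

|L| = 6√2 ℏ ≈ 8.485ℏ; θ(m_l=2) ≈ 76.37°; L_z,max = 8ℏ

|L| = ℏ√(8·9) = 6√2 ℏ ≈ 8.485ℏ.
For m_l = 2: cos θ = 2/√72, θ ≈ 76.37°.
L_z,max = lℏ = 8ℏ.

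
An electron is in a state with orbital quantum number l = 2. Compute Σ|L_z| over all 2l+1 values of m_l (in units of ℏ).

m_l runs from −2 to 2, i.e. {-2, -1, 0, 1, 2}.
Σ|m_l| = l(l+1) = 6.

Σ|L_z| = 6 ℏ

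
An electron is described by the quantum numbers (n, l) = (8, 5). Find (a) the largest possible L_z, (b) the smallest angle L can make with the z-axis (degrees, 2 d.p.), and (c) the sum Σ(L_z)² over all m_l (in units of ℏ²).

L_z,max = 5ℏ; θ_min ≈ 24.09°; Σ(L_z)² = 110 ℏ²

L_z,max = lℏ = 5ℏ.
cos θ_min = 5/√30, so θ_min ≈ 24.09°.
Σ m_l² = 110, so Σ(L_z)² = 110 ℏ².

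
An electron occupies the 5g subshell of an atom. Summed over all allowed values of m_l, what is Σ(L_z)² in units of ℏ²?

5g means n = 5, l = 4.
m_l ∈ {-4, -3, -2, -1, 0, 1, 2, 3, 4}.
Σ m_l² = l(l+1)(2l+1)/3 = 4·5·9/3 = 60.

Σ(L_z)² = 60 ℏ²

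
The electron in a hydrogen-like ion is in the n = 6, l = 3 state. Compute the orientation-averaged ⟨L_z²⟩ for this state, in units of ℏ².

The allowed m_l values are -3, -2, -1, 0, 1, 2, 3.
⟨L_z²⟩ = ℏ²·l(l+1)/3 = 4ℏ².

⟨L_z²⟩ = 4 ℏ²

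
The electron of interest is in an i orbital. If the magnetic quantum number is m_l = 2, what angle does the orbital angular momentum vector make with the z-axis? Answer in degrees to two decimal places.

An i state has l = 6.
|L| = √(l(l+1)) ℏ = √42 ℏ.
L_z = m_l ℏ = 2ℏ.
cos θ = L_z/|L| = 2/√42, so θ ≈ 72.02°.

θ ≈ 72.02°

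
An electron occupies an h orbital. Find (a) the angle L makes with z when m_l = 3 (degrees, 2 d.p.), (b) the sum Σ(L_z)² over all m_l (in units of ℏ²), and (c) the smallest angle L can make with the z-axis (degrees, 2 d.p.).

The letter h corresponds to l = 5.
For m_l = 3: cos θ = 3/√30, θ ≈ 56.79°.
Σ m_l² = 110, so Σ(L_z)² = 110 ℏ².
cos θ_min = 5/√30, so θ_min ≈ 24.09°.

θ(m_l=3) ≈ 56.79°; Σ(L_z)² = 110 ℏ²; θ_min ≈ 24.09°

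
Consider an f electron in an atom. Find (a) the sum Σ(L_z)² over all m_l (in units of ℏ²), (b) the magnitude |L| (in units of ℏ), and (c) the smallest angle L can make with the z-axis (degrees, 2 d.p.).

An f state has l = 3.
Σ m_l² = 28, so Σ(L_z)² = 28 ℏ².
|L| = ℏ√(3·4) = 2√3 ℏ ≈ 3.464ℏ.
cos θ_min = 3/√12, so θ_min ≈ 30.00°.

Σ(L_z)² = 28 ℏ²; |L| = 2√3 ℏ ≈ 3.464ℏ; θ_min ≈ 30.00°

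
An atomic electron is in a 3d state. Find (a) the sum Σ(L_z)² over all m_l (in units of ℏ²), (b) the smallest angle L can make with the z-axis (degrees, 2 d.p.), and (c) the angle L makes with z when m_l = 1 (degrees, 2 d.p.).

3d means n = 3, l = 2.
Σ m_l² = 10, so Σ(L_z)² = 10 ℏ².
cos θ_min = 2/√6, so θ_min ≈ 35.26°.
For m_l = 1: cos θ = 1/√6, θ ≈ 65.91°.

Σ(L_z)² = 10 ℏ²; θ_min ≈ 35.26°; θ(m_l=1) ≈ 65.91°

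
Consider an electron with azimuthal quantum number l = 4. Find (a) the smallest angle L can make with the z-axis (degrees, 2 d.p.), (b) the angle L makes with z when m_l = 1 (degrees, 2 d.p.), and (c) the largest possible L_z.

cos θ_min = 4/√20, so θ_min ≈ 26.57°.
For m_l = 1: cos θ = 1/√20, θ ≈ 77.08°.
L_z,max = lℏ = 4ℏ.

θ_min ≈ 26.57°; θ(m_l=1) ≈ 77.08°; L_z,max = 4ℏ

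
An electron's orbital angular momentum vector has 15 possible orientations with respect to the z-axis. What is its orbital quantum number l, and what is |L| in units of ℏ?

15 = 2l + 1, so l = (15−1)/2 = 7.
Then |L| = √(l(l+1)) ℏ = 2√14 ℏ.

l = 7, |L| = 2√14 ℏ ≈ 7.483ℏ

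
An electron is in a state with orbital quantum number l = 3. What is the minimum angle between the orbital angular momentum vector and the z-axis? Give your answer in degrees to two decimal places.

θ_min ≈ 30.00°

|L| = √(l(l+1)) ℏ = 2√3 ℏ.
The smallest angle corresponds to the largest L_z, i.e. m_l = l = 3, giving L_z = 3ℏ.
cos θ_min = 3/√12, so θ_min ≈ 30.00°.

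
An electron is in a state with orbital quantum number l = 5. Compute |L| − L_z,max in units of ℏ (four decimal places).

|L| − L_z,max ≈ 0.4772ℏ

|L| = √30 ℏ ≈ 5.4772ℏ, while L_z,max = lℏ = 5ℏ.
The difference is (√30 − 5)ℏ ≈ 0.4772ℏ.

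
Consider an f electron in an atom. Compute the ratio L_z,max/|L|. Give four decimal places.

L_z,max/|L| = 0.8660

F corresponds to l = 3.
|L| = 2√3 ℏ ≈ 3.4641ℏ, while L_z,max = lℏ = 3ℏ.
L_z,max/|L| = 3/√12 = 0.8660.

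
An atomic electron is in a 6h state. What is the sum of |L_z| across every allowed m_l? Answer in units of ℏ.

Σ|L_z| = 30 ℏ

6h means n = 6, l = 5.
The allowed m_l values are -5, -4, -3, -2, -1, 0, 1, 2, 3, 4, 5.
Σ|m_l| = 2(1+2+…+5) = 30.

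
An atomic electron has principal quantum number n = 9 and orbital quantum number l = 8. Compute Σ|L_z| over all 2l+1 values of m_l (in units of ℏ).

The allowed m_l values are -8, -7, -6, -5, -4, -3, -2, -1, 0, 1, 2, 3, 4, 5, 6, 7, 8.
Σ|m_l| = 2(1+2+…+8) = 72.

Σ|L_z| = 72 ℏ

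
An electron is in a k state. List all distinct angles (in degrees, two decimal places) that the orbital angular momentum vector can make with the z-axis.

For a k orbital, l = 7.
|L| = √(l(l+1)) ℏ = 2√14 ℏ.
cos θ = m_l/√56 for each m_l ∈ {-7, -6, -5, -4, -3, -2, -1, 0, 1, 2, 3, 4, 5, 6, 7}.

θ ∈ {20.70°, 36.70°, 48.08°, 57.69°, 66.37°, 74.50°, 82.32°, 90.00°, 97.68°, 105.50°, 113.63°, 122.31°, 131.92°, 143.30°, 159.30°}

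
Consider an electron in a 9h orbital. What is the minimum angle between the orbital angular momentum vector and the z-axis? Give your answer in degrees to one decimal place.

θ_min ≈ 24.1°

The 9h subshell has l = 5.
|L| = √(l(l+1)) ℏ = √30 ℏ.
The smallest angle corresponds to the largest L_z, i.e. m_l = l = 5, giving L_z = 5ℏ.
cos θ_min = 5/√30, so θ_min ≈ 24.1°.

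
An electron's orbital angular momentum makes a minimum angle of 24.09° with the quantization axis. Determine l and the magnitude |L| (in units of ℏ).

l = 5, |L| = √30 ℏ ≈ 5.477ℏ

cos²θ_min = l/(l+1) = 0.8334.
l = cos²θ/sin²θ ≈ 5.
Then |L| = ℏ√(5·6) = √30 ℏ.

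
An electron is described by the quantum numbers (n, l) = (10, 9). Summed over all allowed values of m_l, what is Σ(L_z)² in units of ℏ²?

m_l runs from −9 to 9, i.e. {-9, -8, -7, -6, -5, -4, -3, -2, -1, 0, 1, 2, 3, 4, 5, 6, 7, 8, 9}.
Σ m_l² = 2·(1 + 4 + 9 + 16 + 25 + 36 + 49 + 64 + 81) = 570.

Σ(L_z)² = 570 ℏ²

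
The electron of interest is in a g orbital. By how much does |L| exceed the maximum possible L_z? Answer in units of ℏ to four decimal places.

For a g orbital, l = 4.
|L| = 2√5 ℏ ≈ 4.4721ℏ, while L_z,max = lℏ = 4ℏ.
The difference is (2√5 − 4)ℏ ≈ 0.4721ℏ.

|L| − L_z,max ≈ 0.4721ℏ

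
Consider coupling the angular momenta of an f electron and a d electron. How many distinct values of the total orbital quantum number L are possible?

The total orbital quantum number L ranges from |l₁ − l₂| to l₁ + l₂ in integer steps.
Allowed values: L = 1, 2, 3, 4, 5.
That is 5 values.

5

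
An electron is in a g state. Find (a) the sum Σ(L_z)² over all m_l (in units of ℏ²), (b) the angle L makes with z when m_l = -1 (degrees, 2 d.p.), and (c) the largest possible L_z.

For a g orbital, l = 4.
Σ m_l² = 60, so Σ(L_z)² = 60 ℏ².
For m_l = -1: cos θ = -1/√20, θ ≈ 102.92°.
L_z,max = lℏ = 4ℏ.

Σ(L_z)² = 60 ℏ²; θ(m_l=-1) ≈ 102.92°; L_z,max = 4ℏ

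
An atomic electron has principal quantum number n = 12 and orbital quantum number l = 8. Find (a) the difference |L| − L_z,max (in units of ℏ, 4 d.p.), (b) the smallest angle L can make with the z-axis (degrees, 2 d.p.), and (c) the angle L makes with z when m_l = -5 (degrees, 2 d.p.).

|L|−L_z,max ≈ 0.4853ℏ; θ_min ≈ 19.47°; θ(m_l=-5) ≈ 126.10°

|L| − L_z,max = (6√2 − 8)ℏ ≈ 0.4853ℏ.
cos θ_min = 8/√72, so θ_min ≈ 19.47°.
For m_l = -5: cos θ = -5/√72, θ ≈ 126.10°.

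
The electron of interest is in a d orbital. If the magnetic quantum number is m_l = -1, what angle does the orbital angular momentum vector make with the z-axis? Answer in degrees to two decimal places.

A d state has l = 2.
|L| = √(l(l+1)) ℏ = √6 ℏ.
L_z = m_l ℏ = −1ℏ.
cos θ = L_z/|L| = -1/√6, so θ ≈ 114.09°.

θ ≈ 114.09°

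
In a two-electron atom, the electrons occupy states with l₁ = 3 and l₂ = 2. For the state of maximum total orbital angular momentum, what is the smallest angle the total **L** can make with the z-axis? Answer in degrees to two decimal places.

The total orbital quantum number L ranges from |l₁ − l₂| to l₁ + l₂ in integer steps.
L ∈ {1, 2, 3, 4, 5}.
The maximum is L = 5, with |L_tot| = ℏ√(5·6) = √30 ℏ.
The minimum angle with z is arccos(5/√30) ≈ 24.09°.

θ_min ≈ 24.09°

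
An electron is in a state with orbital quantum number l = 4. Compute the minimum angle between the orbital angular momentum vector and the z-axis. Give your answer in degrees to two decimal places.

|L| = √(l(l+1)) ℏ = 2√5 ℏ.
The smallest angle corresponds to the largest L_z, i.e. m_l = l = 4, giving L_z = 4ℏ.
cos θ_min = 4/√20, so θ_min ≈ 26.57°.

θ_min ≈ 26.57°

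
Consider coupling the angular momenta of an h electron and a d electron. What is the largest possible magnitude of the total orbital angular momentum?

L runs from |5 − 2| = 3 to 5 + 2 = 7.
Allowed values: L = 3, 4, 5, 6, 7.
The largest magnitude corresponds to L = 7: |L_tot| = ℏ√(7·8) = 2√14 ℏ.

|L_tot|_max = 2√14 ℏ ≈ 7.483ℏ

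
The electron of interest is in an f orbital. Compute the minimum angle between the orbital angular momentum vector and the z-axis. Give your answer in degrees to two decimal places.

θ_min ≈ 30.00°

The letter f corresponds to l = 3.
|L| = √(l(l+1)) ℏ = 2√3 ℏ.
The smallest angle corresponds to the largest L_z, i.e. m_l = l = 3, giving L_z = 3ℏ.
cos θ_min = 3/√12, so θ_min ≈ 30.00°.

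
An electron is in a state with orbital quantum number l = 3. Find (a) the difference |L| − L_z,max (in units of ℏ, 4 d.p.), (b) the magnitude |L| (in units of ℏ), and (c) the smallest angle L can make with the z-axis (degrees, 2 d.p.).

|L|−L_z,max ≈ 0.4641ℏ; |L| = 2√3 ℏ ≈ 3.464ℏ; θ_min ≈ 30.00°

|L| − L_z,max = (2√3 − 3)ℏ ≈ 0.4641ℏ.
|L| = ℏ√(3·4) = 2√3 ℏ ≈ 3.464ℏ.
cos θ_min = 3/√12, so θ_min ≈ 30.00°.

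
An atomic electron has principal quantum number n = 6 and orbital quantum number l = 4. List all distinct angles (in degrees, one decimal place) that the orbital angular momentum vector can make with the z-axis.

θ ∈ {26.6°, 47.9°, 63.4°, 77.1°, 90.0°, 102.9°, 116.6°, 132.1°, 153.4°}

|L|² = l(l+1)ℏ² = 20ℏ², so |L| = 2√5 ℏ.
cos θ = m_l/√20 for each m_l ∈ {-4, -3, -2, -1, 0, 1, 2, 3, 4}.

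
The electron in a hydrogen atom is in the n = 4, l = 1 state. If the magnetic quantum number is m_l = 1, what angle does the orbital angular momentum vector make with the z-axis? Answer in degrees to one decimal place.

|L| = ℏ√(l(l+1)) = √2 ℏ.
L_z = m_l ℏ = 1ℏ.
cos θ = L_z/|L| = 1/√2, so θ ≈ 45.0°.

θ ≈ 45.0°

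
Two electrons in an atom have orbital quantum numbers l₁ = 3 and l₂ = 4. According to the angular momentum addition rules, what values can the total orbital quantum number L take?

L = 1, 2, 3, 4, 5, 6, 7

L runs from |3 − 4| = 1 to 3 + 4 = 7.
L ∈ {1, 2, 3, 4, 5, 6, 7}.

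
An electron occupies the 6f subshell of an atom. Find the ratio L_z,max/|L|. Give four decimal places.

L_z,max/|L| = 0.8660

6f means n = 6, l = 3.
|L| = 2√3 ℏ ≈ 3.4641ℏ, while L_z,max = lℏ = 3ℏ.
L_z,max/|L| = 3/√12 = 0.8660.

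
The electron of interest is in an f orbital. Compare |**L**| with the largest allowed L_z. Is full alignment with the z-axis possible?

No: L_z,max = 3ℏ < |L| = 2√3 ℏ ≈ 3.464ℏ

An f state has l = 3.
|L| = 2√3 ℏ ≈ 3.4641ℏ, while L_z,max = lℏ = 3ℏ.
Since |L| > L_z,max, the vector can never point exactly along z; the closest it comes is θ_min = arccos(3/√12) ≈ 30.0°.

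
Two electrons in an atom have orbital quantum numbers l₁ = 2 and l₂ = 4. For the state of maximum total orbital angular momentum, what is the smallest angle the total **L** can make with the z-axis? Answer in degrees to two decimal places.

θ_min ≈ 22.21°

The total orbital quantum number L ranges from |l₁ − l₂| to l₁ + l₂ in integer steps.
Allowed values: L = 2, 3, 4, 5, 6.
The maximum is L = 6, with |L_tot| = ℏ√(6·7) = √42 ℏ.
The minimum angle with z is arccos(6/√42) ≈ 22.21°.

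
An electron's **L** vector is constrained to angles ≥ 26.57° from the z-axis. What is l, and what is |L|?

cos θ_min = l/√(l(l+1)) = √(l/(l+1)), so l/(l+1) = cos²(26.57°) = 0.7999.
l = cos²θ/sin²θ ≈ 4.
Then |L| = ℏ√(4·5) = 2√5 ℏ.

l = 4, |L| = 2√5 ℏ ≈ 4.472ℏ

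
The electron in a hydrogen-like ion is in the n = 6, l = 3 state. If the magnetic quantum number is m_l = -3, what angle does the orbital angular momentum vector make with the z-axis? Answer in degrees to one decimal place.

θ ≈ 150.0°

|L|² = l(l+1)ℏ² = 12ℏ², so |L| = 2√3 ℏ.
L_z = m_l ℏ = −3ℏ.
cos θ = L_z/|L| = -3/√12, so θ ≈ 150.0°.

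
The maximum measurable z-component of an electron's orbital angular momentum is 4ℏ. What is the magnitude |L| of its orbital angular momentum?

|L| = 2√5 ℏ ≈ 4.472ℏ

L_z,max = lℏ, so l = 4.
Then |L| = ℏ√(4·5) = 2√5 ℏ.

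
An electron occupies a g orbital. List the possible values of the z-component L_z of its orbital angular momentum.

L_z ∈ {−4ℏ, −3ℏ, −2ℏ, −ℏ, 0, ℏ, 2ℏ, 3ℏ, 4ℏ}

For a g orbital, l = 4.
L_z = m_l ℏ with m_l ranging from −l to +l in integer steps.
For l = 4: m_l ∈ {-4, -3, -2, -1, 0, 1, 2, 3, 4}.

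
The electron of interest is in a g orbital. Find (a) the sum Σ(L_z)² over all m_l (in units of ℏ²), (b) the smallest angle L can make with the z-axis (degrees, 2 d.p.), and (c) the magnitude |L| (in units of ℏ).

The letter g corresponds to l = 4.
Σ m_l² = 60, so Σ(L_z)² = 60 ℏ².
cos θ_min = 4/√20, so θ_min ≈ 26.57°.
|L| = ℏ√(4·5) = 2√5 ℏ ≈ 4.472ℏ.

Σ(L_z)² = 60 ℏ²; θ_min ≈ 26.57°; |L| = 2√5 ℏ ≈ 4.472ℏ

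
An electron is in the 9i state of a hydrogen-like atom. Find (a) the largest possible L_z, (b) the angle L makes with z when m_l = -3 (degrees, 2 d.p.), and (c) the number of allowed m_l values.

L_z,max = 6ℏ; θ(m_l=-3) ≈ 117.58°; 13 values

9i means n = 9, l = 6.
L_z,max = lℏ = 6ℏ.
For m_l = -3: cos θ = -3/√42, θ ≈ 117.58°.
There are 2l+1 = 13 values of m_l.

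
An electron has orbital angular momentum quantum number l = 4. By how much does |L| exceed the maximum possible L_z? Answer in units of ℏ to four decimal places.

|L| − L_z,max ≈ 0.4721ℏ

|L| = 2√5 ℏ ≈ 4.4721ℏ, while L_z,max = lℏ = 4ℏ.
The difference is (2√5 − 4)ℏ ≈ 0.4721ℏ.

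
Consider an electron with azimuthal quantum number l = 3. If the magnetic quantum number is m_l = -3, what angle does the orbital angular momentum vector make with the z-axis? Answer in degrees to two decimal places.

θ ≈ 150.00°

|L| = ℏ√(l(l+1)) = 2√3 ℏ.
L_z = m_l ℏ = −3ℏ.
cos θ = L_z/|L| = -3/√12, so θ ≈ 150.00°.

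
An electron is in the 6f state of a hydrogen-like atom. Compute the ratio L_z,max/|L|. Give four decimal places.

L_z,max/|L| = 0.8660

For 6f, l = 3.
|L| = 2√3 ℏ ≈ 3.4641ℏ, while L_z,max = lℏ = 3ℏ.
L_z,max/|L| = 3/√12 = 0.8660.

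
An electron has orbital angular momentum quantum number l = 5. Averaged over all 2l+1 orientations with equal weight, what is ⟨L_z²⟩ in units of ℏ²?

⟨L_z²⟩ = 10 ℏ²

m_l runs from −5 to 5, i.e. {-5, -4, -3, -2, -1, 0, 1, 2, 3, 4, 5}.
⟨L_z²⟩ = ℏ²·(Σ m_l²)/(2l+1) = ℏ²·110/11 = 10ℏ².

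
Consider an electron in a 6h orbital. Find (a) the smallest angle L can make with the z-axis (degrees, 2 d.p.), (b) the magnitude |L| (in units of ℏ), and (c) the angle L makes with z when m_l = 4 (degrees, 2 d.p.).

For 6h, l = 5.
cos θ_min = 5/√30, so θ_min ≈ 24.09°.
|L| = ℏ√(5·6) = √30 ℏ ≈ 5.477ℏ.
For m_l = 4: cos θ = 4/√30, θ ≈ 43.09°.

θ_min ≈ 24.09°; |L| = √30 ℏ ≈ 5.477ℏ; θ(m_l=4) ≈ 43.09°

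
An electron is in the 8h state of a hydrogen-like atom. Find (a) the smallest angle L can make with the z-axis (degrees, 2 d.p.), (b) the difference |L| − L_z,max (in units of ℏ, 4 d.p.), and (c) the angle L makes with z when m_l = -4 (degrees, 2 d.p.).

The 8h subshell has l = 5.
cos θ_min = 5/√30, so θ_min ≈ 24.09°.
|L| − L_z,max = (√30 − 5)ℏ ≈ 0.4772ℏ.
For m_l = -4: cos θ = -4/√30, θ ≈ 136.91°.

θ_min ≈ 24.09°; |L|−L_z,max ≈ 0.4772ℏ; θ(m_l=-4) ≈ 136.91°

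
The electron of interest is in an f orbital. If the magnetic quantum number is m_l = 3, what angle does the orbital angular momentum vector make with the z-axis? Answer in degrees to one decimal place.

For an f orbital, l = 3.
|L| = √(l(l+1)) ℏ = 2√3 ℏ.
L_z = m_l ℏ = 3ℏ.
cos θ = L_z/|L| = 3/√12, so θ ≈ 30.0°.

θ ≈ 30.0°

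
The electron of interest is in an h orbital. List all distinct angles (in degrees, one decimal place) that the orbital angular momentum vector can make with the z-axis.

θ ∈ {24.1°, 43.1°, 56.8°, 68.6°, 79.5°, 90.0°, 100.5°, 111.4°, 123.2°, 136.9°, 155.9°}

For an h orbital, l = 5.
|L| = √(l(l+1)) ℏ = √30 ℏ.
cos θ = m_l/√30 for each m_l ∈ {-5, -4, -3, -2, -1, 0, 1, 2, 3, 4, 5}.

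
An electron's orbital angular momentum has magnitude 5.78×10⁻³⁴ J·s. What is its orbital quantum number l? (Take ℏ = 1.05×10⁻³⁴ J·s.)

l = 5

|L|/ℏ = (5.78×10⁻³⁴)/(1.05×10⁻³⁴) ≈ 5.505.
(|L|/ℏ)² = l(l+1) ≈ 30.30 ⇒ l = 5.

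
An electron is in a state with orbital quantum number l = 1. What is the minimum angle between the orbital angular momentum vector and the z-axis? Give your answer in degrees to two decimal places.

θ_min ≈ 45.00°

|L| = ℏ√(l(l+1)) = √2 ℏ.
The smallest angle corresponds to the largest L_z, i.e. m_l = l = 1, giving L_z = 1ℏ.
cos θ_min = 1/√2, so θ_min ≈ 45.00°.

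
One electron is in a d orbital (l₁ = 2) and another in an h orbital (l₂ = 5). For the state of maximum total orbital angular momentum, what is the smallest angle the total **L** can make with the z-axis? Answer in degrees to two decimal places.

θ_min ≈ 20.70°

By the triangle rule, |l₁ − l₂| ≤ L ≤ l₁ + l₂.
L ∈ {3, 4, 5, 6, 7}.
The maximum is L = 7, with |L_tot| = ℏ√(7·8) = 2√14 ℏ.
The minimum angle with z is arccos(7/√56) ≈ 20.70°.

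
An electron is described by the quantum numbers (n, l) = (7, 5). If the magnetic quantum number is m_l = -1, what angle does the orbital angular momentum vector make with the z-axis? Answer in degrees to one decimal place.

θ ≈ 100.5°

|L| = ℏ√(l(l+1)) = √30 ℏ.
L_z = m_l ℏ = −1ℏ.
cos θ = L_z/|L| = -1/√30, so θ ≈ 100.5°.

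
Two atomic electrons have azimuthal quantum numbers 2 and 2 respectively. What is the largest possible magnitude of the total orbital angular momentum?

Angular momentum addition gives L = |l₁ − l₂|, …, l₁ + l₂.
Allowed values: L = 0, 1, 2, 3, 4.
The largest magnitude corresponds to L = 4: |L_tot| = ℏ√(4·5) = 2√5 ℏ.

|L_tot|_max = 2√5 ℏ ≈ 4.472ℏ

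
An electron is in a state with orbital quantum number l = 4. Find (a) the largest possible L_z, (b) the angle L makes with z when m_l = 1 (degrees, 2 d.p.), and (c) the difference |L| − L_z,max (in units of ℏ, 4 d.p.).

L_z,max = 4ℏ; θ(m_l=1) ≈ 77.08°; |L|−L_z,max ≈ 0.4721ℏ

L_z,max = lℏ = 4ℏ.
For m_l = 1: cos θ = 1/√20, θ ≈ 77.08°.
|L| − L_z,max = (2√5 − 4)ℏ ≈ 0.4721ℏ.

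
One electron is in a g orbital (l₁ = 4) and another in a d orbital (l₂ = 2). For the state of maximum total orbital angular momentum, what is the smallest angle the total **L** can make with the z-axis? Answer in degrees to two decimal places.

θ_min ≈ 22.21°

Angular momentum addition gives L = |l₁ − l₂|, …, l₁ + l₂.
So L can be 2, 3, 4, 5, 6.
The maximum is L = 6, with |L_tot| = ℏ√(6·7) = √42 ℏ.
The minimum angle with z is arccos(6/√42) ≈ 22.21°.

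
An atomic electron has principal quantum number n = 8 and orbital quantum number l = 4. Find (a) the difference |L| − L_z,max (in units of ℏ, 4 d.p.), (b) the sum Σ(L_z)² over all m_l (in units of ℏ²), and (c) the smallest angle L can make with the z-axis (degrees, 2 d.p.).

|L|−L_z,max ≈ 0.4721ℏ; Σ(L_z)² = 60 ℏ²; θ_min ≈ 26.57°

|L| − L_z,max = (2√5 − 4)ℏ ≈ 0.4721ℏ.
Σ m_l² = 60, so Σ(L_z)² = 60 ℏ².
cos θ_min = 4/√20, so θ_min ≈ 26.57°.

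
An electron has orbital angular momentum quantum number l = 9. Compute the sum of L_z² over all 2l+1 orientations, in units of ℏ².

Σ(L_z)² = 570 ℏ²

The allowed m_l values are -9, -8, -7, -6, -5, -4, -3, -2, -1, 0, 1, 2, 3, 4, 5, 6, 7, 8, 9.
Σ m_l² = 2·(1 + 4 + 9 + 16 + 25 + 36 + 49 + 64 + 81) = 570.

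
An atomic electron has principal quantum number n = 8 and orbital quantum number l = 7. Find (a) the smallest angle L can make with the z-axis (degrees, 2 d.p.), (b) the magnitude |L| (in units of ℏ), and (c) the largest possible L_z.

θ_min ≈ 20.70°; |L| = 2√14 ℏ ≈ 7.483ℏ; L_z,max = 7ℏ

cos θ_min = 7/√56, so θ_min ≈ 20.70°.
|L| = ℏ√(7·8) = 2√14 ℏ ≈ 7.483ℏ.
L_z,max = lℏ = 7ℏ.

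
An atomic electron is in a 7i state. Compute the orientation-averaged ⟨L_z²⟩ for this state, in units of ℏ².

7i means n = 7, l = 6.
The allowed m_l values are -6, -5, -4, -3, -2, -1, 0, 1, 2, 3, 4, 5, 6.
⟨L_z²⟩ = ℏ²·(Σ m_l²)/(2l+1) = ℏ²·182/13 = 14ℏ².

⟨L_z²⟩ = 14 ℏ²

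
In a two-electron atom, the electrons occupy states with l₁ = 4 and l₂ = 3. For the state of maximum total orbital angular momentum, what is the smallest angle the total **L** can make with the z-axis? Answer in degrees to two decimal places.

The total orbital quantum number L ranges from |l₁ − l₂| to l₁ + l₂ in integer steps.
L ∈ {1, 2, 3, 4, 5, 6, 7}.
The maximum is L = 7, with |L_tot| = ℏ√(7·8) = 2√14 ℏ.
The minimum angle with z is arccos(7/√56) ≈ 20.70°.

θ_min ≈ 20.70°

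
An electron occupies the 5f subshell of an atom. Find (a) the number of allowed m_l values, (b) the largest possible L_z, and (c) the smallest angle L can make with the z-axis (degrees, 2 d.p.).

5f means n = 5, l = 3.
There are 2l+1 = 7 values of m_l.
L_z,max = lℏ = 3ℏ.
cos θ_min = 3/√12, so θ_min ≈ 30.00°.

7 values; L_z,max = 3ℏ; θ_min ≈ 30.00°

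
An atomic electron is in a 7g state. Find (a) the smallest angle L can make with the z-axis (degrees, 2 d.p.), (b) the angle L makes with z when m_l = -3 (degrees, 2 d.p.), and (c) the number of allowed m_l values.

The 7g subshell has l = 4.
cos θ_min = 4/√20, so θ_min ≈ 26.57°.
For m_l = -3: cos θ = -3/√20, θ ≈ 132.13°.
There are 2l+1 = 9 values of m_l.

θ_min ≈ 26.57°; θ(m_l=-3) ≈ 132.13°; 9 values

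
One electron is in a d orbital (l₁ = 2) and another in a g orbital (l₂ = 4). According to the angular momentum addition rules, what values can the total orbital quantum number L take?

L = 2, 3, 4, 5, 6

Angular momentum addition gives L = |l₁ − l₂|, …, l₁ + l₂.
So L can be 2, 3, 4, 5, 6.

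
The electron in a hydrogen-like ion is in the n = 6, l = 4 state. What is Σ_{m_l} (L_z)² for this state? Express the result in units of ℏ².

The allowed m_l values are -4, -3, -2, -1, 0, 1, 2, 3, 4.
Summing m² from −4 to 4: Σ m_l² = 60.

Σ(L_z)² = 60 ℏ²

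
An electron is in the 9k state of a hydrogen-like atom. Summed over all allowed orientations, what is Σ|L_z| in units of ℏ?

For 9k, l = 7.
m_l ∈ {-7, -6, -5, -4, -3, -2, -1, 0, 1, 2, 3, 4, 5, 6, 7}.
Σ|m_l| = 2(1+2+…+7) = 56.

Σ|L_z| = 56 ℏ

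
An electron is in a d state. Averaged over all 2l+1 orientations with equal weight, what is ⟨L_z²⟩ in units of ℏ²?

For a d orbital, l = 2.
m_l runs from −2 to 2, i.e. {-2, -1, 0, 1, 2}.
⟨L_z²⟩ = ℏ²·(Σ m_l²)/(2l+1) = ℏ²·10/5 = 2ℏ².

⟨L_z²⟩ = 2 ℏ²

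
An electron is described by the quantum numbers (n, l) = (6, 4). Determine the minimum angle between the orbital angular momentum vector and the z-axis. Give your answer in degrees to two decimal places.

θ_min ≈ 26.57°

|L| = ℏ√(l(l+1)) = 2√5 ℏ.
The smallest angle corresponds to the largest L_z, i.e. m_l = l = 4, giving L_z = 4ℏ.
cos θ_min = 4/√20, so θ_min ≈ 26.57°.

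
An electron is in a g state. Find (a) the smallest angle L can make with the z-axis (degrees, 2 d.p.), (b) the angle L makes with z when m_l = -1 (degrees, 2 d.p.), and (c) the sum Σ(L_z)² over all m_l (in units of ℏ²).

For a g orbital, l = 4.
cos θ_min = 4/√20, so θ_min ≈ 26.57°.
For m_l = -1: cos θ = -1/√20, θ ≈ 102.92°.
Σ m_l² = 60, so Σ(L_z)² = 60 ℏ².

θ_min ≈ 26.57°; θ(m_l=-1) ≈ 102.92°; Σ(L_z)² = 60 ℏ²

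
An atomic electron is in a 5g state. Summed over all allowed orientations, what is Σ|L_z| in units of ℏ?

5g means n = 5, l = 4.
The allowed m_l values are -4, -3, -2, -1, 0, 1, 2, 3, 4.
Σ|m_l| = l(l+1) = 20.

Σ|L_z| = 20 ℏ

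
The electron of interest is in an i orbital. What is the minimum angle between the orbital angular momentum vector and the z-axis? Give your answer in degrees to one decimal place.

θ_min ≈ 22.2°

The letter i corresponds to l = 6.
|L| = ℏ√(l(l+1)) = √42 ℏ.
The smallest angle corresponds to the largest L_z, i.e. m_l = l = 6, giving L_z = 6ℏ.
cos θ_min = 6/√42, so θ_min ≈ 22.2°.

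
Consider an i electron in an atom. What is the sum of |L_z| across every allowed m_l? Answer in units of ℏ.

An i state has l = 6.
The allowed m_l values are -6, -5, -4, -3, -2, -1, 0, 1, 2, 3, 4, 5, 6.
Σ|m_l| = 2(1+2+…+6) = 42.

Σ|L_z| = 42 ℏ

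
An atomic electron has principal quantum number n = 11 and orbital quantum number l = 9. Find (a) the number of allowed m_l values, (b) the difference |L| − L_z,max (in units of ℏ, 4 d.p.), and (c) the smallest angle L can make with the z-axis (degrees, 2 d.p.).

19 values; |L|−L_z,max ≈ 0.4868ℏ; θ_min ≈ 18.43°

There are 2l+1 = 19 values of m_l.
|L| − L_z,max = (3√10 − 9)ℏ ≈ 0.4868ℏ.
cos θ_min = 9/√90, so θ_min ≈ 18.43°.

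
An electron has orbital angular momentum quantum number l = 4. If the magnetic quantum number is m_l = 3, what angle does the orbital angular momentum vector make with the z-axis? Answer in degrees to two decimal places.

|L|² = l(l+1)ℏ² = 20ℏ², so |L| = 2√5 ℏ.
L_z = m_l ℏ = 3ℏ.
cos θ = L_z/|L| = 3/√20, so θ ≈ 47.87°.

θ ≈ 47.87°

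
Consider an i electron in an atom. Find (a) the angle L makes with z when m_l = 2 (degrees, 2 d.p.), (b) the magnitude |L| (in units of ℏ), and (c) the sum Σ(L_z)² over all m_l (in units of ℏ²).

θ(m_l=2) ≈ 72.02°; |L| = √42 ℏ ≈ 6.481ℏ; Σ(L_z)² = 182 ℏ²

For an i orbital, l = 6.
For m_l = 2: cos θ = 2/√42, θ ≈ 72.02°.
|L| = ℏ√(6·7) = √42 ℏ ≈ 6.481ℏ.
Σ m_l² = 182, so Σ(L_z)² = 182 ℏ².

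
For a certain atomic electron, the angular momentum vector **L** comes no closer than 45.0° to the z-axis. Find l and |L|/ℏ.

l = 1, |L| = √2 ℏ ≈ 1.414ℏ

At minimum angle, m_l = l, so cos θ = l/√(l(l+1)); cos²θ = l/(l+1) = 0.5000.
Solving: l = 1.
Then |L| = ℏ√(1·2) = √2 ℏ.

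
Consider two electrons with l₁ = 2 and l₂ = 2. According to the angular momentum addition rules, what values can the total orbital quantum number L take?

Angular momentum addition gives L = |l₁ − l₂|, …, l₁ + l₂.
L ∈ {0, 1, 2, 3, 4}.

L = 0, 1, 2, 3, 4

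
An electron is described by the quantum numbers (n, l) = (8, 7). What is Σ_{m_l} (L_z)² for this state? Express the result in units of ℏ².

Σ(L_z)² = 280 ℏ²

m_l ∈ {-7, -6, -5, -4, -3, -2, -1, 0, 1, 2, 3, 4, 5, 6, 7}.
Σ m_l² = 2·(1 + 4 + 9 + 16 + 25 + 36 + 49) = 280.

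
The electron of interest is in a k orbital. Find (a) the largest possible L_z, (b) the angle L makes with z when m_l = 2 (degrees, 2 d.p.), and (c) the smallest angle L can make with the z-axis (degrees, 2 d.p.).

L_z,max = 7ℏ; θ(m_l=2) ≈ 74.50°; θ_min ≈ 20.70°

The letter k corresponds to l = 7.
L_z,max = lℏ = 7ℏ.
For m_l = 2: cos θ = 2/√56, θ ≈ 74.50°.
cos θ_min = 7/√56, so θ_min ≈ 20.70°.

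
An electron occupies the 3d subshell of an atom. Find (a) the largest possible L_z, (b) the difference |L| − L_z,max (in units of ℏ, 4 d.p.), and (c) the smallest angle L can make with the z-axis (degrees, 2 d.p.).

For 3d, l = 2.
L_z,max = lℏ = 2ℏ.
|L| − L_z,max = (√6 − 2)ℏ ≈ 0.4495ℏ.
cos θ_min = 2/√6, so θ_min ≈ 35.26°.

L_z,max = 2ℏ; |L|−L_z,max ≈ 0.4495ℏ; θ_min ≈ 35.26°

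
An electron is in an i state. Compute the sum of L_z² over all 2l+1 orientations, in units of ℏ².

Σ(L_z)² = 182 ℏ²

The letter i corresponds to l = 6.
The allowed m_l values are -6, -5, -4, -3, -2, -1, 0, 1, 2, 3, 4, 5, 6.
Σ m_l² = 2·(1 + 4 + 9 + 16 + 25 + 36) = 182.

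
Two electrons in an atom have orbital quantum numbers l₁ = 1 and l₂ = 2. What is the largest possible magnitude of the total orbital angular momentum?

|L_tot|_max = 2√3 ℏ ≈ 3.464ℏ

L runs from |1 − 2| = 1 to 1 + 2 = 3.
So L can be 1, 2, 3.
The largest magnitude corresponds to L = 3: |L_tot| = ℏ√(3·4) = 2√3 ℏ.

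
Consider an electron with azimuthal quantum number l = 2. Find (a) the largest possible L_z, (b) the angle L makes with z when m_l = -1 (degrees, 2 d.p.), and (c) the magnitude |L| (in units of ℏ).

L_z,max = 2ℏ; θ(m_l=-1) ≈ 114.09°; |L| = √6 ℏ ≈ 2.449ℏ

L_z,max = lℏ = 2ℏ.
For m_l = -1: cos θ = -1/√6, θ ≈ 114.09°.
|L| = ℏ√(2·3) = √6 ℏ ≈ 2.449ℏ.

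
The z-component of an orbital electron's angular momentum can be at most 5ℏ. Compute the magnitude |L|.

|L| = √30 ℏ ≈ 5.477ℏ

L_z,max = lℏ, so l = 5.
Then |L| = ℏ√(5·6) = √30 ℏ.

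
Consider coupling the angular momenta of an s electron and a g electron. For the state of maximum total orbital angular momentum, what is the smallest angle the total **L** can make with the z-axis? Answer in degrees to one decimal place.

θ_min ≈ 26.6°

The total orbital quantum number L ranges from |l₁ − l₂| to l₁ + l₂ in integer steps.
L ∈ {4}.
The maximum is L = 4, with |L_tot| = ℏ√(4·5) = 2√5 ℏ.
The minimum angle with z is arccos(4/√20) ≈ 26.6°.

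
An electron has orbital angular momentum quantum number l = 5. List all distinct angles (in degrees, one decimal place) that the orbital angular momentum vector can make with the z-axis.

θ ∈ {24.1°, 43.1°, 56.8°, 68.6°, 79.5°, 90.0°, 100.5°, 111.4°, 123.2°, 136.9°, 155.9°}

|L| = √(l(l+1)) ℏ = √30 ℏ.
cos θ = m_l/√30 for each m_l ∈ {-5, -4, -3, -2, -1, 0, 1, 2, 3, 4, 5}.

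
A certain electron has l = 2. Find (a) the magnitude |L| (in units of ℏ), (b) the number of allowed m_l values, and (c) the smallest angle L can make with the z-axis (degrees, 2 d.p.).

|L| = ℏ√(2·3) = √6 ℏ ≈ 2.449ℏ.
There are 2l+1 = 5 values of m_l.
cos θ_min = 2/√6, so θ_min ≈ 35.26°.

|L| = √6 ℏ ≈ 2.449ℏ; 5 values; θ_min ≈ 35.26°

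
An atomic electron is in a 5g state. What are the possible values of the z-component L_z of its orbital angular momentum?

L_z ∈ {−4ℏ, −3ℏ, −2ℏ, −ℏ, 0, ℏ, 2ℏ, 3ℏ, 4ℏ}

5g means n = 5, l = 4.
L_z = m_l ℏ with m_l ranging from −l to +l in integer steps.
For l = 4: m_l ∈ {-4, -3, -2, -1, 0, 1, 2, 3, 4}.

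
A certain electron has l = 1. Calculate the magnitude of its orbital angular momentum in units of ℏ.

|L| = √2 ℏ ≈ 1.414ℏ

|L| = ℏ√(l(l+1)) = ℏ√(1·2) = √2 ℏ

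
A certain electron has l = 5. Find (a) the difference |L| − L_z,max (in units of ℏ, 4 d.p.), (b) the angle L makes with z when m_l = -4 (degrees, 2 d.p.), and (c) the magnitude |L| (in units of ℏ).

|L|−L_z,max ≈ 0.4772ℏ; θ(m_l=-4) ≈ 136.91°; |L| = √30 ℏ ≈ 5.477ℏ

|L| − L_z,max = (√30 − 5)ℏ ≈ 0.4772ℏ.
For m_l = -4: cos θ = -4/√30, θ ≈ 136.91°.
|L| = ℏ√(5·6) = √30 ℏ ≈ 5.477ℏ.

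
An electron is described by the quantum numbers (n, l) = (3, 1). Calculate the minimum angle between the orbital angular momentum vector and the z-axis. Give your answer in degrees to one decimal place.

|L| = ℏ√(l(l+1)) = √2 ℏ.
The smallest angle corresponds to the largest L_z, i.e. m_l = l = 1, giving L_z = 1ℏ.
cos θ_min = 1/√2, so θ_min ≈ 45.0°.

θ_min ≈ 45.0°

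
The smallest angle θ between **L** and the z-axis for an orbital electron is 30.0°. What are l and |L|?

l = 3, |L| = 2√3 ℏ ≈ 3.464ℏ

cos θ_min = l/√(l(l+1)) = √(l/(l+1)), so l/(l+1) = cos²(30.0°) = 0.7500.
l = cos²θ/sin²θ ≈ 3.
Then |L| = ℏ√(3·4) = 2√3 ℏ.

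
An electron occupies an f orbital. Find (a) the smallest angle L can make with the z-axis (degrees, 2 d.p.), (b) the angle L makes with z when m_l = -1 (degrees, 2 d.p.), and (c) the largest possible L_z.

θ_min ≈ 30.00°; θ(m_l=-1) ≈ 106.78°; L_z,max = 3ℏ

An f state has l = 3.
cos θ_min = 3/√12, so θ_min ≈ 30.00°.
For m_l = -1: cos θ = -1/√12, θ ≈ 106.78°.
L_z,max = lℏ = 3ℏ.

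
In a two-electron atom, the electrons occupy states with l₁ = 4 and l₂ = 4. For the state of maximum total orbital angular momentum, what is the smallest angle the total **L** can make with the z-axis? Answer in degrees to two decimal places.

θ_min ≈ 19.47°

The total orbital quantum number L ranges from |l₁ − l₂| to l₁ + l₂ in integer steps.
L ∈ {0, 1, 2, 3, 4, 5, 6, 7, 8}.
The maximum is L = 8, with |L_tot| = ℏ√(8·9) = 6√2 ℏ.
The minimum angle with z is arccos(8/√72) ≈ 19.47°.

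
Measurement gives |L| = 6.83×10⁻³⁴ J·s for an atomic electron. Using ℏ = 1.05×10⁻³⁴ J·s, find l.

In units of ℏ, |L| ≈ 6.505.
Set l(l+1) = 42.31; the integer solution is l = 6.

l = 6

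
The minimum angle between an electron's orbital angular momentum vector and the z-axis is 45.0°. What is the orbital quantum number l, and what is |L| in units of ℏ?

cos²θ_min = l/(l+1) = 0.5000.
Thus l = 0.5000/(1 − 0.5000) ≈ 1.
Then |L| = ℏ√(1·2) = √2 ℏ.

l = 1, |L| = √2 ℏ ≈ 1.414ℏ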